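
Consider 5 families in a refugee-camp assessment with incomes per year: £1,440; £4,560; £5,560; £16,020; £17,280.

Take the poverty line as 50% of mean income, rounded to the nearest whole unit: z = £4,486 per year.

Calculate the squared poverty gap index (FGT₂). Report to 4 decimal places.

Below z: £1,440 (q = 1 of N = 5).
Normalized shortfalls: (4486−1440)/4486 = 0.6790.
Squared: 0.4610.
Sum = 0.461043; P₂ = 0.461043 / 5 = 0.0922.

0.0922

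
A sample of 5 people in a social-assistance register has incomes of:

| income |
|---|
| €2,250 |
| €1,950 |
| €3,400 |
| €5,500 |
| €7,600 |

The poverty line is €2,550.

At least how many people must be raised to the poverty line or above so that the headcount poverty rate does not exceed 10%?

2

Currently q = 2 of N = 5 are below the line (H = 0.400).
A headcount ratio of at most 10% allows at most ⌊0.10 × 5⌋ = 0 poor people.
So at least 2 − 0 = 2 must be lifted.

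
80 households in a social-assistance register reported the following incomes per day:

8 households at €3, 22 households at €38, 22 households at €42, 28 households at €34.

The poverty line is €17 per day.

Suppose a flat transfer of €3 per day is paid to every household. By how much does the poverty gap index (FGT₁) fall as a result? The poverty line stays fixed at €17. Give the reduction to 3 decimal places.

Before: below the line — 8×€3; poverty gap index (FGT₁) = 0.08235.
After the €3 transfer: below the line — 8×€6; poverty gap index (FGT₁) = 0.06471.
Reduction = 0.08235 − 0.06471 = 0.018.

0.018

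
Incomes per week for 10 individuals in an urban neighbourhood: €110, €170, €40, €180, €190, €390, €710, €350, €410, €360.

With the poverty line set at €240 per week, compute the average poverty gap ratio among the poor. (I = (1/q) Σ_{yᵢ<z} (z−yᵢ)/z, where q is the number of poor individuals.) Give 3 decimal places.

0.425

Below z: €40, €110, €170, €180, €190 (q = 5 of N = 10).
Relative gaps: 0.8333, 0.5417, 0.2917, 0.2500, 0.2083; sum = 2.125000.
I averages over the q = 5 poor units only: 2.125000 / 5 = 0.425.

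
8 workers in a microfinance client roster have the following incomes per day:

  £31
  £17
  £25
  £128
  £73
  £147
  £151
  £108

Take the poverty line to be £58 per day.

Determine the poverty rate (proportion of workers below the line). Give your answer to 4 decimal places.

0.3750

3 of the 8 workers have income below £58.
H = 3/8 = 0.3750.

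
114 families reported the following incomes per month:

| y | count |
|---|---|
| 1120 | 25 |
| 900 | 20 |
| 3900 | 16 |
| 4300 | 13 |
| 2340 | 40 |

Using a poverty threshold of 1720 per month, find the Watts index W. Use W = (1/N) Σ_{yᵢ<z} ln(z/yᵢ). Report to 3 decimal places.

Below z: 20×900, 25×1120 (q = 45 of N = 114).
ln(z/y) terms: ln(1720/900) = 0.6477 (×20); ln(1720/1120) = 0.4290 (×25).
W = 23.678586 / 114 = 0.208.

0.208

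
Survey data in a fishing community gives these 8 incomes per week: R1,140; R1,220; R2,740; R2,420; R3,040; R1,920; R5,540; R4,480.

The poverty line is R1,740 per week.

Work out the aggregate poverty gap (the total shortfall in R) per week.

Below the line: R1,140, R1,220 (q = 2 of N = 8).
Individual gaps: 1740−1140 = 600; 1740−1220 = 520.
Aggregate gap = R1,120.

R1,120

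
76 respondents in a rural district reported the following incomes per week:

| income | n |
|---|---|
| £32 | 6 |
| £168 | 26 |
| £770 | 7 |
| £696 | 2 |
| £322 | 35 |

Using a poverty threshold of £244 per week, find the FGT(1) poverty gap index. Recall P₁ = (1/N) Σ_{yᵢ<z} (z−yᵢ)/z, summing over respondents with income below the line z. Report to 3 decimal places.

0.175

Below the line: 6×£32, 26×£168 (q = 32 of N = 76).
Normalized shortfalls: (244−32)/244 = 0.8689 (×6); (244−168)/244 = 0.3115 (×26).
Sum of shortfalls = 13.311475; P₁ averages over all N: 13.311475 / 76 = 0.175.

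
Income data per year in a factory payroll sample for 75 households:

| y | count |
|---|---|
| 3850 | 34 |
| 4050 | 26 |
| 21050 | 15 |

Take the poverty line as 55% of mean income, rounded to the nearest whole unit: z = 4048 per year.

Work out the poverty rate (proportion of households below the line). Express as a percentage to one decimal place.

34 of the 75 households have income below 4048.
H = 34/75 = 45.3%.

45.3%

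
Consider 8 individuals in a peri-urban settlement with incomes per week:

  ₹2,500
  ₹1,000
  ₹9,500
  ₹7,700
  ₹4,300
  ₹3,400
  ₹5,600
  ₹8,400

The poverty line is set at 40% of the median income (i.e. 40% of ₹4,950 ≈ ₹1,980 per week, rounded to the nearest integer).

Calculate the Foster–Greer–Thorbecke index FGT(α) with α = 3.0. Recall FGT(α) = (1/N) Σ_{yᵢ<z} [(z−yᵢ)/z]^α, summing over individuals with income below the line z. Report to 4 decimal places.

0.0152

Below the line: ₹1,000 (q = 1 of N = 8).
Normalized shortfalls: (1980−1000)/1980 = 0.4949.
Raised to α = 3.0: 0.12125.
Sum = 0.121250; FGT(3.0) = 0.121250 / 8 = 0.0152.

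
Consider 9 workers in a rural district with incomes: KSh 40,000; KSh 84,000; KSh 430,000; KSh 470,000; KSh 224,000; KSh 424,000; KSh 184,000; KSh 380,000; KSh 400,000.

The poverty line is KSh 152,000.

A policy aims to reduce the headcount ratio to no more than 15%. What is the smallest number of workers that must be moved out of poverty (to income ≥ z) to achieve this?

Currently q = 2 of N = 9 are below the line (H = 0.222).
A headcount ratio of at most 15% allows at most ⌊0.15 × 9⌋ = 1 poor workers.
So at least 2 − 1 = 1 must be lifted.

1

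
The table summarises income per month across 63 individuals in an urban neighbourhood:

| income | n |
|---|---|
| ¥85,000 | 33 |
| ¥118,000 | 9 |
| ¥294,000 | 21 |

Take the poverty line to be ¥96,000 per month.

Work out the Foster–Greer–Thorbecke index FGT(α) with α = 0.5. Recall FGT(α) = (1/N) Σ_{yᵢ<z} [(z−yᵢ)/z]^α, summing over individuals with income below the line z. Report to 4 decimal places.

0.1773

Below the line: 33×¥85,000 (q = 33 of N = 63).
Normalized shortfalls: (96000−85000)/96000 = 0.1146 (×33).
Raised to α = 0.5: 0.33850 (×33).
Sum = 11.170553; FGT(0.5) = 11.170553 / 63 = 0.1773.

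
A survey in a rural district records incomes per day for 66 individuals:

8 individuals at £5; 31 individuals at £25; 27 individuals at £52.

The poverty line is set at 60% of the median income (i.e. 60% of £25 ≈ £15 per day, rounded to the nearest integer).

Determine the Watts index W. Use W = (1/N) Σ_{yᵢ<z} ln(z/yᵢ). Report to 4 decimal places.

0.1332

Below the line: 8×£5 (q = 8 of N = 66).
Log shortfalls: ln(15/5) = 1.0986 (×8).
W = 8.788898 / 66 = 0.1332.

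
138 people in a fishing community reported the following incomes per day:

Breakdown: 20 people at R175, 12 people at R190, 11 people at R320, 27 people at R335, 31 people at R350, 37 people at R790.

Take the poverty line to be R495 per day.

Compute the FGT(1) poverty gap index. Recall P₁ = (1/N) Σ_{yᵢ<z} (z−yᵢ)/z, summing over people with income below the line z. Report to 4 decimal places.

0.3045

Below the line: 20×R175, 12×R190, 11×R320, 27×R335, 31×R350 (q = 101 of N = 138).
Normalized shortfalls: (495−175)/495 = 0.6465 (×20); (495−190)/495 = 0.6162 (×12); (495−320)/495 = 0.3535 (×11); (495−335)/495 = 0.3232 (×27); (495−350)/495 = 0.2929 (×31).
Σ = 42.020202. Dividing by the full population N = 138 gives P₁ = 0.3045.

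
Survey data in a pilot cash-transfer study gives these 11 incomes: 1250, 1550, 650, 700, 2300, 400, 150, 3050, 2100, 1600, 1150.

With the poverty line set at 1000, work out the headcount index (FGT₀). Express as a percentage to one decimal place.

36.4%

4 of the 11 respondents have income below 1000.
H = 4/11 = 36.4%.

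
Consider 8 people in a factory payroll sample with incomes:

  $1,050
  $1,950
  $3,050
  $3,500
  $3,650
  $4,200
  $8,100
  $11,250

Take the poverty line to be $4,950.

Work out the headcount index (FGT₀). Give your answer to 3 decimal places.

0.750

6 of the 8 people have income below $4,950.
H = 6/8 = 0.750.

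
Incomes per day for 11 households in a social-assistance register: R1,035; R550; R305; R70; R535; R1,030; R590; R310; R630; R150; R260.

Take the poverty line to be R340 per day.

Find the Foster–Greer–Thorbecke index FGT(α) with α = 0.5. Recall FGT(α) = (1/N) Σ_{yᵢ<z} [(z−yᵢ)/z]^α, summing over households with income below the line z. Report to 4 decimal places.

Poor units: R70, R150, R260, R305, R310 (q = 5 of N = 11).
Normalized shortfalls: (340−70)/340 = 0.7941; (340−150)/340 = 0.5588; (340−260)/340 = 0.2353; (340−305)/340 = 0.1029; (340−310)/340 = 0.0882.
Raised to α = 0.5: 0.89113; 0.74755; 0.48507; 0.32084; 0.29704.
Sum = 2.741638; FGT(0.5) = 2.741638 / 11 = 0.2492.

0.2492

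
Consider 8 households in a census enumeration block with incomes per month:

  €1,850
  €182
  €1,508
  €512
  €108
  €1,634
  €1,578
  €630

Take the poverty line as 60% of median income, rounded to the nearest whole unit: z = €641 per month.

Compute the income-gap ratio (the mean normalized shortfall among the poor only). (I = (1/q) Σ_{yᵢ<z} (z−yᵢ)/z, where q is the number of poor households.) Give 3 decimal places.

Incomes under z: €108, €182, €512, €630 (q = 4 of N = 8).
Relative gaps: 0.8315, 0.7161, 0.2012, 0.0172; sum = 1.765991.
The income-gap ratio divides by q (the poor only): 1.765991 / 4 = 0.441.

0.441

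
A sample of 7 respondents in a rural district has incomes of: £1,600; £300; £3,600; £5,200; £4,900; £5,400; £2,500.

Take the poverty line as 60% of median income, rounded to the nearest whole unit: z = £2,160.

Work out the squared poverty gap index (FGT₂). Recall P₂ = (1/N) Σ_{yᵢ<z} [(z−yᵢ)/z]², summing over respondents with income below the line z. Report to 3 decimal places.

Poor units: £300, £1,600 (q = 2 of N = 7).
Gap ratios (z−y)/z: (2160−300)/2160 = 0.8611; (2160−1600)/2160 = 0.2593.
Squared: 0.7415; 0.0672.
Sum = 0.808728; P₂ = 0.808728 / 7 = 0.116.

0.116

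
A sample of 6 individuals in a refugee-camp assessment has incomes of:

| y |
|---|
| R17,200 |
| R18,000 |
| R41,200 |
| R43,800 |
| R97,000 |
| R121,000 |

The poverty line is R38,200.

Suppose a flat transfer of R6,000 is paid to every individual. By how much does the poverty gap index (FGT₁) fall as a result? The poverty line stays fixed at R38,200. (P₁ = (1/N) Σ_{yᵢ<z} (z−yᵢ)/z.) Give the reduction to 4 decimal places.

0.0524

Before: below the line — R17,200, R18,000; poverty gap index (FGT₁) = 0.179756.
After the R6,000 transfer: below the line — R23,200, R24,000; poverty gap index (FGT₁) = 0.127400.
Reduction = 0.179756 − 0.127400 = 0.0524.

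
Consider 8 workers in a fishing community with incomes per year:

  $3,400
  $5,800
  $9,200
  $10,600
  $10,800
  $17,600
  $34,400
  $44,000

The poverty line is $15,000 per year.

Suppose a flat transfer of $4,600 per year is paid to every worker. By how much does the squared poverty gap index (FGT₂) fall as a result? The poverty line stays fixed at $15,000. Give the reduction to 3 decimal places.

Before: below the line — $3,400, $5,800, $9,200, $10,600, $10,800; squared poverty gap index (FGT₂) = 0.16102.
After the $4,600 transfer: below the line — $8,000, $10,400, $13,800; squared poverty gap index (FGT₂) = 0.03978.
Reduction = 0.16102 − 0.03978 = 0.121.

0.121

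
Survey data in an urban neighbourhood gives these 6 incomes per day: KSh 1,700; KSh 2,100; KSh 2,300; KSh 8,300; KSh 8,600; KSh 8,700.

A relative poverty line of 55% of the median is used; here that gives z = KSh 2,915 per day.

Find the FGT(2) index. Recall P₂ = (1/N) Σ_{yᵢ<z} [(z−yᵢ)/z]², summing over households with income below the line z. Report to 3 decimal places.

0.049

Below z: KSh 1,700, KSh 2,100, KSh 2,300 (q = 3 of N = 6).
Relative gaps: (2915−1700)/2915 = 0.4168; (2915−2100)/2915 = 0.2796; (2915−2300)/2915 = 0.2110.
Squared: 0.1737; 0.0782; 0.0445.
Sum = 0.296411; P₂ = 0.296411 / 6 = 0.049.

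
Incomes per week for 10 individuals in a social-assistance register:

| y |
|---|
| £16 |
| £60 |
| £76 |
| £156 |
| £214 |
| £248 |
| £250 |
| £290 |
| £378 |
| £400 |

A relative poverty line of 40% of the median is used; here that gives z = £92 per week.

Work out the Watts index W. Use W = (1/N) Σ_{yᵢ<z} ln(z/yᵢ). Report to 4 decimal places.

Poor units: £16, £60, £76 (q = 3 of N = 10).
Log shortfalls: ln(92/16) = 1.7492; ln(92/60) = 0.4274; ln(92/76) = 0.1911.
W = 2.367699 / 10 = 0.2368.

0.2368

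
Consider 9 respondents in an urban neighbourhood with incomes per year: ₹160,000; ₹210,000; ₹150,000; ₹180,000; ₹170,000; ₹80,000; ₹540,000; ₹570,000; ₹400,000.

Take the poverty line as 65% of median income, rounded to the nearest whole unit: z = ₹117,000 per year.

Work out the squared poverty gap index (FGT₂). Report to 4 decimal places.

Incomes under z: ₹80,000 (q = 1 of N = 9).
Normalized shortfalls: (117000−80000)/117000 = 0.3162.
Squared: 0.1000.
Sum = 0.100007; P₂ = 0.100007 / 9 = 0.0111.

0.0111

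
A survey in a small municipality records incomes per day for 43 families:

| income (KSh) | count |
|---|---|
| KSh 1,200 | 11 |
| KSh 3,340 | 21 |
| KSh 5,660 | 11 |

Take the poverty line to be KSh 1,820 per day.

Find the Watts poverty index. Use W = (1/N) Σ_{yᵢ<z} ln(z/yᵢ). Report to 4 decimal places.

Poor units: 11×KSh 1,200 (q = 11 of N = 43).
Log gaps: ln(1820/1200) = 0.4165 (×11).
W = 4.581664 / 43 = 0.1066.

0.1066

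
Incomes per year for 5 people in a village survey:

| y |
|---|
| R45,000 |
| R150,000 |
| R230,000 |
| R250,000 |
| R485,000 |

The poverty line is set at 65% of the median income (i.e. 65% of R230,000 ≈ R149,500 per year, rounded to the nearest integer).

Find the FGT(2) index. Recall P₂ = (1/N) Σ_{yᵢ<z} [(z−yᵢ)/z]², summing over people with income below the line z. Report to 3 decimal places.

Poor units: R45,000 (q = 1 of N = 5).
Relative gaps: (149500−45000)/149500 = 0.6990.
Squared: 0.4886.
Sum = 0.488596; P₂ = 0.488596 / 5 = 0.098.

0.098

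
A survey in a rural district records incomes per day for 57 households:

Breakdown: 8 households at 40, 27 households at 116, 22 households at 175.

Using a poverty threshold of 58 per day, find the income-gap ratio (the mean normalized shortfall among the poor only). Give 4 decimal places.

Below the line: 8×40 (q = 8 of N = 57).
Relative gaps: 0.3103 (×8); sum = 2.482759.
I averages over the q = 8 poor units only: 2.482759 / 8 = 0.3103.

0.3103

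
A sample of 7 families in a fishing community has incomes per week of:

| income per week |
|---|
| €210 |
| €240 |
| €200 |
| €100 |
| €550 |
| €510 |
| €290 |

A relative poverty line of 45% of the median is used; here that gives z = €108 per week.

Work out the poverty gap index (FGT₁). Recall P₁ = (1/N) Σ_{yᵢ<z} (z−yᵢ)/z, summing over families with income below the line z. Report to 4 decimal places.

Incomes under z: €100 (q = 1 of N = 7).
Gap ratios (z−y)/z: (108−100)/108 = 0.0741.
Σ = 0.074074. Dividing by the full population N = 7 gives P₁ = 0.0106.

0.0106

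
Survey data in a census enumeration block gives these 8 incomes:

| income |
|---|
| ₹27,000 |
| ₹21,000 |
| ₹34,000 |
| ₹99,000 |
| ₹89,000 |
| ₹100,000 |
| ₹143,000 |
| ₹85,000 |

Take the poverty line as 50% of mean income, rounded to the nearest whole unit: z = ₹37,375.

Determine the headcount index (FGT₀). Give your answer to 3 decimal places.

3 of the 8 workers have income below ₹37,375.
H = 3/8 = 0.375.

0.375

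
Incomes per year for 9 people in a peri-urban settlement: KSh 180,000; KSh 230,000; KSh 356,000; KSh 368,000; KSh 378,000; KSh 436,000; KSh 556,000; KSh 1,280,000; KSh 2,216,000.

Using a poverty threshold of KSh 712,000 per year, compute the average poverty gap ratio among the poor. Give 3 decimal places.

0.498

Poor units: KSh 180,000, KSh 230,000, KSh 356,000, KSh 368,000, KSh 378,000, KSh 436,000, KSh 556,000 (q = 7 of N = 9).
Shortfall ratios (z−y)/z: 0.7472, 0.6770, 0.5000, 0.4831, 0.4691, 0.3876, 0.2191; sum = 3.483146.
I averages over the q = 7 poor units only: 3.483146 / 7 = 0.498.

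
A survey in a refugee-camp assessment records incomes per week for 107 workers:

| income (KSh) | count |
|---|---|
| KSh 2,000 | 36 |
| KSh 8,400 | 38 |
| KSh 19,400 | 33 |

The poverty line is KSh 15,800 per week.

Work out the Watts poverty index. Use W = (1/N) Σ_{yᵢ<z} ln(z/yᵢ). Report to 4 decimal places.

0.9198

Below the line: 36×KSh 2,000, 38×KSh 8,400 (q = 74 of N = 107).
Log shortfalls: ln(15800/2000) = 2.0669 (×36); ln(15800/8400) = 0.6318 (×38).
W = 98.414632 / 107 = 0.9198.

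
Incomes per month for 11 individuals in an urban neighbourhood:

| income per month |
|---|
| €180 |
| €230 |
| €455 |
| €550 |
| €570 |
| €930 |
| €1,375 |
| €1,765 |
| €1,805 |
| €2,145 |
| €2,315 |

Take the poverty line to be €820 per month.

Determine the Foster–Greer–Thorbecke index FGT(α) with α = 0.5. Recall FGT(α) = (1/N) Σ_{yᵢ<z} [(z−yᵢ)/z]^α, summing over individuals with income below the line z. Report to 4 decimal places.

Incomes under z: €180, €230, €455, €550, €570 (q = 5 of N = 11).
Normalized shortfalls: (820−180)/820 = 0.7805; (820−230)/820 = 0.7195; (820−455)/820 = 0.4451; (820−550)/820 = 0.3293; (820−570)/820 = 0.3049.
Raised to α = 0.5: 0.88345; 0.84824; 0.66717; 0.57382; 0.55216.
Sum = 3.524844; FGT(0.5) = 3.524844 / 11 = 0.3204.

0.3204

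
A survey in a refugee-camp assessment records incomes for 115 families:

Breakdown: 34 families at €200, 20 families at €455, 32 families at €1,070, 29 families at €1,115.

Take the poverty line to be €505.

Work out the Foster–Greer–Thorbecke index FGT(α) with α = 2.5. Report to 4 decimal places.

0.0843

Below the line: 34×€200, 20×€455 (q = 54 of N = 115).
Relative gaps: (505−200)/505 = 0.6040 (×34); (505−455)/505 = 0.0990 (×20).
Raised to α = 2.5: 0.28348 (×34); 0.00308 (×20).
Sum = 9.699983; FGT(2.5) = 9.699983 / 115 = 0.0843.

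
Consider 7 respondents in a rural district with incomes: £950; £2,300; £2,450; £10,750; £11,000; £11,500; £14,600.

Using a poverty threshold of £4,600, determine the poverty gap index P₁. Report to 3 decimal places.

0.252

Below z: £950, £2,300, £2,450 (q = 3 of N = 7).
Shortfall ratios: (4600−950)/4600 = 0.7935; (4600−2300)/4600 = 0.5000; (4600−2450)/4600 = 0.4674.
Σ = 1.760870. Dividing by the full population N = 7 gives P₁ = 0.252.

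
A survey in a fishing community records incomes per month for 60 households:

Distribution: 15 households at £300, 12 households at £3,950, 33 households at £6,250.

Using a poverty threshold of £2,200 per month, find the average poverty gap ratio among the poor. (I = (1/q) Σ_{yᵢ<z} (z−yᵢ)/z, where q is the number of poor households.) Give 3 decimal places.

0.864

Incomes under z: 15×£300 (q = 15 of N = 60).
Shortfall ratios (z−y)/z: 0.8636 (×15); sum = 12.954545.
I averages over the q = 15 poor units only: 12.954545 / 15 = 0.864.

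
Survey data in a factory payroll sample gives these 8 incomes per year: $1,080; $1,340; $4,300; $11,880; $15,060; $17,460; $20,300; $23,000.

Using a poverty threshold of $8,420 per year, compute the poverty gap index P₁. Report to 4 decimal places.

0.2752

Below z: $1,080, $1,340, $4,300 (q = 3 of N = 8).
Gap ratios (z−y)/z: (8420−1080)/8420 = 0.8717; (8420−1340)/8420 = 0.8409; (8420−4300)/8420 = 0.4893.
Σ = 2.201900. Dividing by the full population N = 8 gives P₁ = 0.2752.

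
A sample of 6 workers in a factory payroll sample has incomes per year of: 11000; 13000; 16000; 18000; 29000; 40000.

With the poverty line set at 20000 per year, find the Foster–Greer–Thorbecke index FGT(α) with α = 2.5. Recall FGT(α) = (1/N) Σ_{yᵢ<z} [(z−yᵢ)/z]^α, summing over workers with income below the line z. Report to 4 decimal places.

0.0382

Poor units: 11000, 13000, 16000, 18000 (q = 4 of N = 6).
Normalized shortfalls: (20000−11000)/20000 = 0.4500; (20000−13000)/20000 = 0.3500; (20000−16000)/20000 = 0.2000; (20000−18000)/20000 = 0.1000.
Raised to α = 2.5: 0.13584; 0.07247; 0.01789; 0.00316.
Sum = 0.229364; FGT(2.5) = 0.229364 / 6 = 0.0382.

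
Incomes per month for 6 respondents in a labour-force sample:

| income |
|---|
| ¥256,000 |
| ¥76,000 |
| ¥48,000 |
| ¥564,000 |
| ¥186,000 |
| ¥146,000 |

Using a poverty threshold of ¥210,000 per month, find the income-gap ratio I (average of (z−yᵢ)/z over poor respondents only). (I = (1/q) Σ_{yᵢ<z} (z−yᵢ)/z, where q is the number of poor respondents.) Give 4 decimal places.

0.4571

Below z: ¥48,000, ¥76,000, ¥146,000, ¥186,000 (q = 4 of N = 6).
Shortfall ratios (z−y)/z: 0.7714, 0.6381, 0.3048, 0.1143; sum = 1.828571.
The income-gap ratio divides by q (the poor only): 1.828571 / 4 = 0.4571.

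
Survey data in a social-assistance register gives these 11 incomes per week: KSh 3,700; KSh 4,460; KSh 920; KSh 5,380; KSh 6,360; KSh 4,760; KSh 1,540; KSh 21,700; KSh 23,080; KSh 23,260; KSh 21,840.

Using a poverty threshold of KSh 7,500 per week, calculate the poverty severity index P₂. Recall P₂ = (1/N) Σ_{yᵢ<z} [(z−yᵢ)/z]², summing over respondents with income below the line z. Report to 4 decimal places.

Below z: KSh 920, KSh 1,540, KSh 3,700, KSh 4,460, KSh 4,760, KSh 5,380, KSh 6,360 (q = 7 of N = 11).
Shortfall ratios: (7500−920)/7500 = 0.8773; (7500−1540)/7500 = 0.7947; (7500−3700)/7500 = 0.5067; (7500−4460)/7500 = 0.4053; (7500−4760)/7500 = 0.3653; (7500−5380)/7500 = 0.2827; (7500−6360)/7500 = 0.1520.
Squared: 0.7697; 0.6315; 0.2567; 0.1643; 0.1335; 0.0799; 0.0231.
Sum = 2.058688; P₂ = 2.058688 / 11 = 0.1872.

0.1872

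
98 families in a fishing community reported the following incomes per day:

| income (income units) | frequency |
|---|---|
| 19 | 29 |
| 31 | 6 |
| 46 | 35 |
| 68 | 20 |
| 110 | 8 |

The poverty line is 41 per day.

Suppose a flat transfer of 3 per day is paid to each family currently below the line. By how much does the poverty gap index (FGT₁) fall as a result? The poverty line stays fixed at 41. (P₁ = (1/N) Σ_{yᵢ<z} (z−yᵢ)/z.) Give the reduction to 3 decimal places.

0.026

Before: below the line — 29×19, 6×31; poverty gap index (FGT₁) = 0.17372.
After the 3 transfer: below the line — 29×22, 6×34; poverty gap index (FGT₁) = 0.14759.
Reduction = 0.17372 − 0.14759 = 0.026.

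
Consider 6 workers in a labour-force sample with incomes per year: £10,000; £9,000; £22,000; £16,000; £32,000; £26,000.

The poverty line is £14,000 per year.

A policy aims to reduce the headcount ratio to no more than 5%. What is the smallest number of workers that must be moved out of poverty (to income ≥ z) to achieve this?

2 of the 6 workers are poor, so H = 2/6 = 0.333.
A headcount ratio of at most 5% allows at most ⌊0.05 × 6⌋ = 0 poor workers.
So at least 2 − 0 = 2 must be lifted.

2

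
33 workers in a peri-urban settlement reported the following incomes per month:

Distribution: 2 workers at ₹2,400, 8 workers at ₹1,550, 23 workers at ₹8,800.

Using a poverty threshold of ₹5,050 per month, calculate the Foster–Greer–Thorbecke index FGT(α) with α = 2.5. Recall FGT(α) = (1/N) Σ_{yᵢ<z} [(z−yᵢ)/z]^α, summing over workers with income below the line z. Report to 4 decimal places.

Incomes under z: 8×₹1,550, 2×₹2,400 (q = 10 of N = 33).
Gap ratios (z−y)/z: (5050−1550)/5050 = 0.6931 (×8); (5050−2400)/5050 = 0.5248 (×2).
Raised to α = 2.5: 0.39989 (×8); 0.19947 (×2).
Sum = 3.598076; FGT(2.5) = 3.598076 / 33 = 0.1090.

0.1090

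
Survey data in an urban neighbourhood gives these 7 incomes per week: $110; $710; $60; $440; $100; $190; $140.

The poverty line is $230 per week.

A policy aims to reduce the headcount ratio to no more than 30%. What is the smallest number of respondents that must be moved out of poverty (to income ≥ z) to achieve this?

5 of the 7 respondents are poor, so H = 5/7 = 0.714.
A headcount ratio of at most 30% allows at most ⌊0.30 × 7⌋ = 2 poor respondents.
So at least 5 − 2 = 3 must be lifted.

3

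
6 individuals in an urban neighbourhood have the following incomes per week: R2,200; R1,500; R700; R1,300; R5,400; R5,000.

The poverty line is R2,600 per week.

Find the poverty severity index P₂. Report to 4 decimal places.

Below z: R700, R1,300, R1,500, R2,200 (q = 4 of N = 6).
Shortfall ratios: (2600−700)/2600 = 0.7308; (2600−1300)/2600 = 0.5000; (2600−1500)/2600 = 0.4231; (2600−2200)/2600 = 0.1538.
Squared: 0.5340; 0.2500; 0.1790; 0.0237.
Sum = 0.986686; P₂ = 0.986686 / 6 = 0.1644.

0.1644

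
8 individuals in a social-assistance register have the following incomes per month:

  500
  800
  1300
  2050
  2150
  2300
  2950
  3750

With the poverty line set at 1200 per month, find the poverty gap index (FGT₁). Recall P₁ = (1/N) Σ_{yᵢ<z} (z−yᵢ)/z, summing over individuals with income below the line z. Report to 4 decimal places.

Incomes under z: 500, 800 (q = 2 of N = 8).
Relative gaps: (1200−500)/1200 = 0.5833; (1200−800)/1200 = 0.3333.
Sum of shortfalls = 0.916667; P₁ averages over all N: 0.916667 / 8 = 0.1146.

0.1146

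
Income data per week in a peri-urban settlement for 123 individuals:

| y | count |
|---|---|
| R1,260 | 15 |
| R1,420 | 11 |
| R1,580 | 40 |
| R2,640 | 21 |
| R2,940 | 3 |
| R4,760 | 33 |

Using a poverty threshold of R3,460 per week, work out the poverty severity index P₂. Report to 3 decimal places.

0.187

Below z: 15×R1,260, 11×R1,420, 40×R1,580, 21×R2,640, 3×R2,940 (q = 90 of N = 123).
Relative gaps: (3460−1260)/3460 = 0.6358 (×15); (3460−1420)/3460 = 0.5896 (×11); (3460−1580)/3460 = 0.5434 (×40); (3460−2640)/3460 = 0.2370 (×21); (3460−2940)/3460 = 0.1503 (×3).
Squared: 0.4043 (×15); 0.3476 (×11); 0.2952 (×40); 0.0562 (×21); 0.0226 (×3).
Sum = 22.944736; P₂ = 22.944736 / 123 = 0.187.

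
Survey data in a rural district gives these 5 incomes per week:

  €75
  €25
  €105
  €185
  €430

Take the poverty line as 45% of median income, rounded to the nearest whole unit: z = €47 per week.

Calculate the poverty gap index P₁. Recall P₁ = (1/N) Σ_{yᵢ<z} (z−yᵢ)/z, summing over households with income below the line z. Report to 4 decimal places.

0.0936

Below the line: €25 (q = 1 of N = 5).
Gap ratios (z−y)/z: (47−25)/47 = 0.4681.
Σ = 0.468085. Dividing by the full population N = 5 gives P₁ = 0.0936.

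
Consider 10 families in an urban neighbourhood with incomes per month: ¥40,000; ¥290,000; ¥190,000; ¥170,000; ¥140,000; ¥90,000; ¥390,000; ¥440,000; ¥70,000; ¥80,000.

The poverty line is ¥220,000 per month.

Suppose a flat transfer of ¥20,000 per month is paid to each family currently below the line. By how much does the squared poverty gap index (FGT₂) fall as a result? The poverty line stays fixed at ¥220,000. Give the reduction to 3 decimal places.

Before: below the line — ¥40,000, ¥70,000, ¥80,000, ¥90,000, ¥140,000, ¥170,000, ¥190,000; squared poverty gap index (FGT₂) = 0.20909.
After the ¥20,000 transfer: below the line — ¥60,000, ¥90,000, ¥100,000, ¥110,000, ¥160,000, ¥190,000, ¥210,000; squared poverty gap index (FGT₂) = 0.15207.
Reduction = 0.20909 − 0.15207 = 0.057.

0.057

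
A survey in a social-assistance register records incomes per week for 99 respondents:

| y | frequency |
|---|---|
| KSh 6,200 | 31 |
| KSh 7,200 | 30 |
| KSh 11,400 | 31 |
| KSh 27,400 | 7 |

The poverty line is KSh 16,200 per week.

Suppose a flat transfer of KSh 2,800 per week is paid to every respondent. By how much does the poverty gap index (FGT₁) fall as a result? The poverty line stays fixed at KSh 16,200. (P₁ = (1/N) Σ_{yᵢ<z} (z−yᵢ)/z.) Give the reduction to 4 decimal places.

0.1606

Before: below the line — 31×KSh 6,200, 30×KSh 7,200, 31×KSh 11,400; poverty gap index (FGT₁) = 0.454421.
After the KSh 2,800 transfer: below the line — 31×KSh 9,000, 30×KSh 10,000, 31×KSh 14,200; poverty gap index (FGT₁) = 0.293802.
Reduction = 0.454421 − 0.293802 = 0.1606.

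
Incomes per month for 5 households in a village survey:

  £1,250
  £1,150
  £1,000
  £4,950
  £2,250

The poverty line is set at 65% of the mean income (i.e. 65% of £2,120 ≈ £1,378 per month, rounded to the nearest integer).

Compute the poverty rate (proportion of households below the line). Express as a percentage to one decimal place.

60.0%

3 of the 5 households have income below £1,378.
H = 3/5 = 60.0%.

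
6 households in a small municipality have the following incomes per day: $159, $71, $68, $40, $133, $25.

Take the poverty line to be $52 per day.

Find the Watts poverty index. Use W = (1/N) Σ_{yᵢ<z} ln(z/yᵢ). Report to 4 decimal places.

Below the line: $25, $40 (q = 2 of N = 6).
ln(z/y) terms: ln(52/25) = 0.7324; ln(52/40) = 0.2624.
W = 0.994732 / 6 = 0.1658.

0.1658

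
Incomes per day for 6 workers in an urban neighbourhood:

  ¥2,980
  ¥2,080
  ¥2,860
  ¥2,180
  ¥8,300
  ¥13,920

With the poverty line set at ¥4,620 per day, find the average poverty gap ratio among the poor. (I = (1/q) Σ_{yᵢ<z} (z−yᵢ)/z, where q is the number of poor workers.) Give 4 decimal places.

0.4535

Incomes under z: ¥2,080, ¥2,180, ¥2,860, ¥2,980 (q = 4 of N = 6).
Relative gaps: 0.5498, 0.5281, 0.3810, 0.3550; sum = 1.813853.
I averages over the q = 4 poor units only: 1.813853 / 4 = 0.4535.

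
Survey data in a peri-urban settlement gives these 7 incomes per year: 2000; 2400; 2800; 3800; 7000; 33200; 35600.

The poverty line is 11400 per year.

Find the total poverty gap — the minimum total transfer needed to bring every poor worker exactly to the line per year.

39000

Below z: 2000, 2400, 2800, 3800, 7000 (q = 5 of N = 7).
Individual gaps: 11400−2000 = 9400; 11400−2400 = 9000; 11400−2800 = 8600; 11400−3800 = 7600; 11400−7000 = 4400.
Aggregate gap = 39000.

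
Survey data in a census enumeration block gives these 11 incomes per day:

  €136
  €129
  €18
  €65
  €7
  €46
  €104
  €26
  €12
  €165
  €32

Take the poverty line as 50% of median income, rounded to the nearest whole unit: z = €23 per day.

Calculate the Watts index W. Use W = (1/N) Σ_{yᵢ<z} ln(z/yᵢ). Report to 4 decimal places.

Below the line: €7, €12, €18 (q = 3 of N = 11).
Log gaps: ln(23/7) = 1.1896; ln(23/12) = 0.6506; ln(23/18) = 0.2451.
W = 2.085294 / 11 = 0.1896.

0.1896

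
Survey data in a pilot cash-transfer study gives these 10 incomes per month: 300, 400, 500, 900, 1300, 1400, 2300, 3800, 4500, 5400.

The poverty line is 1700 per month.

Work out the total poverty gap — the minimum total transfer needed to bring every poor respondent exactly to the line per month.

5400

Below the line: 300, 400, 500, 900, 1300, 1400 (q = 6 of N = 10).
Individual gaps: 1700−300 = 1400; 1700−400 = 1300; 1700−500 = 1200; 1700−900 = 800; 1700−1300 = 400; 1700−1400 = 300.
Aggregate gap = 5400.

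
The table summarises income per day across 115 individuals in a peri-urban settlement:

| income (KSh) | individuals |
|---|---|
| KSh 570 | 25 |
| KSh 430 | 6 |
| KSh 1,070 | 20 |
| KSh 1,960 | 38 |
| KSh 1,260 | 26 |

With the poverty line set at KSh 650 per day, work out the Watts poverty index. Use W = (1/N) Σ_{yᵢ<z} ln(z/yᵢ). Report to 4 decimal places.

0.0501

Poor units: 6×KSh 430, 25×KSh 570 (q = 31 of N = 115).
Log shortfalls: ln(650/430) = 0.4132 (×6); ln(650/570) = 0.1313 (×25).
W = 5.762523 / 115 = 0.0501.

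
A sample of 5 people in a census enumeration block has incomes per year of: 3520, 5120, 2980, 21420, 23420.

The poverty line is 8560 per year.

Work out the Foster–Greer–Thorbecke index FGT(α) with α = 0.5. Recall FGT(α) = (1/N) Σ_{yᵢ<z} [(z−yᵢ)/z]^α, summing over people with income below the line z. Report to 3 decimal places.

0.442

Below z: 2980, 3520, 5120 (q = 3 of N = 5).
Relative gaps: (8560−2980)/8560 = 0.6519; (8560−3520)/8560 = 0.5888; (8560−5120)/8560 = 0.4019.
Raised to α = 0.5: 0.80738; 0.76732; 0.63393.
Sum = 2.208639; FGT(0.5) = 2.208639 / 5 = 0.442.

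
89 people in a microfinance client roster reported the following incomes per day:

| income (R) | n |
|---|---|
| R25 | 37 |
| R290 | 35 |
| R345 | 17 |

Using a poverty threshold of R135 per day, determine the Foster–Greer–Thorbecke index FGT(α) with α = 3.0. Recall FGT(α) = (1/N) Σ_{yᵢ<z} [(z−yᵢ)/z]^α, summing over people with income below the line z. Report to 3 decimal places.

0.225

Below z: 37×R25 (q = 37 of N = 89).
Relative gaps: (135−25)/135 = 0.8148 (×37).
Raised to α = 3.0: 0.54097 (×37).
Sum = 20.016054; FGT(3.0) = 20.016054 / 89 = 0.225.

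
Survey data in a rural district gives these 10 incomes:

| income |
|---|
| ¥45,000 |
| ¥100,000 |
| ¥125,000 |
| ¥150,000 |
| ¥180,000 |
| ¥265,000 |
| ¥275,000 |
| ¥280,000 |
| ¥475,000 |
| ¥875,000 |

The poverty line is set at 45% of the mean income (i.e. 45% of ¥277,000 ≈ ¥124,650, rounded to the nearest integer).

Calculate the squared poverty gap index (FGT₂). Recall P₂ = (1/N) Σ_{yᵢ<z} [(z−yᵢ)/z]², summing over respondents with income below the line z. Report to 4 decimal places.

0.0447

Below the line: ¥45,000, ¥100,000 (q = 2 of N = 10).
Relative gaps: (124650−45000)/124650 = 0.6390; (124650−100000)/124650 = 0.1978.
Squared: 0.4083; 0.0391.
Sum = 0.447414; P₂ = 0.447414 / 10 = 0.0447.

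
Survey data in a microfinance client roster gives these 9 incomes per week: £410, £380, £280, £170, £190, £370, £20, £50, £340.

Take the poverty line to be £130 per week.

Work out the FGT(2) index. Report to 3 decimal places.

0.122

Below z: £20, £50 (q = 2 of N = 9).
Gap ratios (z−y)/z: (130−20)/130 = 0.8462; (130−50)/130 = 0.6154.
Squared: 0.7160; 0.3787.
Sum = 1.094675; P₂ = 1.094675 / 9 = 0.122.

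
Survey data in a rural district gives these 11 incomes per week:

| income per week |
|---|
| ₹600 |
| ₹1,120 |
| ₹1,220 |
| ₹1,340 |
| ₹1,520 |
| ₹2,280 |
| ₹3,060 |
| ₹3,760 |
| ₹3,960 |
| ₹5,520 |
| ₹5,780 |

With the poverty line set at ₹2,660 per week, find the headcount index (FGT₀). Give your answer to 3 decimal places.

0.545

6 of the 11 families have income below ₹2,660.
H = 6/11 = 0.545.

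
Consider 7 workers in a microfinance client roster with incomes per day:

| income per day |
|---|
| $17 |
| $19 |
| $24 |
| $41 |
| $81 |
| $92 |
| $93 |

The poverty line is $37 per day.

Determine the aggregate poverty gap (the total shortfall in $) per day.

$51

Incomes under z: $17, $19, $24 (q = 3 of N = 7).
Individual gaps: 37−17 = 20; 37−19 = 18; 37−24 = 13.
Aggregate gap = $51.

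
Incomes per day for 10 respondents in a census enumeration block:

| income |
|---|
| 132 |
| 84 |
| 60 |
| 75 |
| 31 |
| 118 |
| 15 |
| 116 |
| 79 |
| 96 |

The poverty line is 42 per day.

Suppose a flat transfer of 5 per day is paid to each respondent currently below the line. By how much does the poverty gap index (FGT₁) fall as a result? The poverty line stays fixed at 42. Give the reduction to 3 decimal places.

Before: below the line — 15, 31; poverty gap index (FGT₁) = 0.09048.
After the 5 transfer: below the line — 20, 36; poverty gap index (FGT₁) = 0.06667.
Reduction = 0.09048 − 0.06667 = 0.024.

0.024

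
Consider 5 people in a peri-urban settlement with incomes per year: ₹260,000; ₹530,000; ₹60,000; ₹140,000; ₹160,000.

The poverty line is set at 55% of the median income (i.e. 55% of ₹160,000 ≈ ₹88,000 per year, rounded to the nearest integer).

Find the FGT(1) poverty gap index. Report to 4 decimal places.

Incomes under z: ₹60,000 (q = 1 of N = 5).
Shortfall ratios: (88000−60000)/88000 = 0.3182.
Σ = 0.318182. Dividing by the full population N = 5 gives P₁ = 0.0636.

0.0636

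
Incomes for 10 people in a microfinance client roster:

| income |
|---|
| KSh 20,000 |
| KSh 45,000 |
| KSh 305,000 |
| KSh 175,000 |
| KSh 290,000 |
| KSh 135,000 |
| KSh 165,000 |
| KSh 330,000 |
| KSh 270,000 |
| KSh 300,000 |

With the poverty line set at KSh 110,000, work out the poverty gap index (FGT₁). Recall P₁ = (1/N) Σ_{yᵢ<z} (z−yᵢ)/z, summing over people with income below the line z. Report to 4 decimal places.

0.1409

Poor units: KSh 20,000, KSh 45,000 (q = 2 of N = 10).
Normalized shortfalls: (110000−20000)/110000 = 0.8182; (110000−45000)/110000 = 0.5909.
Sum of shortfalls = 1.409091; P₁ averages over all N: 1.409091 / 10 = 0.1409.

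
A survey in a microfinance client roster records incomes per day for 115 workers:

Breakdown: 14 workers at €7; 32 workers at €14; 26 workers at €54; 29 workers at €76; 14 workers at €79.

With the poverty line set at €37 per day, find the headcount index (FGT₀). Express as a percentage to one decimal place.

40.0%

46 of the 115 workers have income below €37.
H = 46/115 = 40.0%.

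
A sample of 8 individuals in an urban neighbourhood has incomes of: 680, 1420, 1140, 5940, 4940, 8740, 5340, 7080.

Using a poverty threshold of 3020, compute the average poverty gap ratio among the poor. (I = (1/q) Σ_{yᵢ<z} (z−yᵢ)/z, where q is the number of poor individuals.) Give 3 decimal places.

Incomes under z: 680, 1140, 1420 (q = 3 of N = 8).
Relative gaps: 0.7748, 0.6225, 0.5298; sum = 1.927152.
The income-gap ratio divides by q (the poor only): 1.927152 / 3 = 0.642.

0.642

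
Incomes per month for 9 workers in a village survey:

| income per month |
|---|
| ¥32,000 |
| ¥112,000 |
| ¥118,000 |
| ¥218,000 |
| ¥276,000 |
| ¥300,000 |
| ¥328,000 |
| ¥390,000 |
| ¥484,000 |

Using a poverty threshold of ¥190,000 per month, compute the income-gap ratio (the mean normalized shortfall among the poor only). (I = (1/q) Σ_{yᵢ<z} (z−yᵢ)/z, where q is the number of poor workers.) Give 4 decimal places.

Below the line: ¥32,000, ¥112,000, ¥118,000 (q = 3 of N = 9).
Shortfall ratios (z−y)/z: 0.8316, 0.4105, 0.3789; sum = 1.621053.
The income-gap ratio divides by q (the poor only): 1.621053 / 3 = 0.5404.

0.5404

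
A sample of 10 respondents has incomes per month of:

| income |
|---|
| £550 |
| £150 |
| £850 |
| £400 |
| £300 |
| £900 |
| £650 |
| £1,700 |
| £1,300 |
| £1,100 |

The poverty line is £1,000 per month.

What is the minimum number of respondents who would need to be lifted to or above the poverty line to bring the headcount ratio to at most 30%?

Currently q = 7 of N = 10 are below the line (H = 0.700).
A headcount ratio of at most 30% allows at most ⌊0.30 × 10⌋ = 3 poor respondents.
So at least 7 − 3 = 4 must be lifted.

4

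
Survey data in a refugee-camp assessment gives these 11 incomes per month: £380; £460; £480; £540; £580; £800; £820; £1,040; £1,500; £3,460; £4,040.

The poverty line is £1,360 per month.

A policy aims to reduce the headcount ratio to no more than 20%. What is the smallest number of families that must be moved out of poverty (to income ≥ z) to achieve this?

6

8 of the 11 families are poor, so H = 8/11 = 0.727.
A headcount ratio of at most 20% allows at most ⌊0.20 × 11⌋ = 2 poor families.
So at least 8 − 2 = 6 must be lifted.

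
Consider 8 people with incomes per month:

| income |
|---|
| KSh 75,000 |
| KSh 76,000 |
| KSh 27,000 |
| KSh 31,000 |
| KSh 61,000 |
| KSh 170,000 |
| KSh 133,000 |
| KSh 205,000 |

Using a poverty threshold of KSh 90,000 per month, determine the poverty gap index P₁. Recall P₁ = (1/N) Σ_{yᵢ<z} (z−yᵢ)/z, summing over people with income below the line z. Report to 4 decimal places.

0.2500

Below z: KSh 27,000, KSh 31,000, KSh 61,000, KSh 75,000, KSh 76,000 (q = 5 of N = 8).
Normalized shortfalls: (90000−27000)/90000 = 0.7000; (90000−31000)/90000 = 0.6556; (90000−61000)/90000 = 0.3222; (90000−75000)/90000 = 0.1667; (90000−76000)/90000 = 0.1556.
Σ = 2.000000. Dividing by the full population N = 8 gives P₁ = 0.2500.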